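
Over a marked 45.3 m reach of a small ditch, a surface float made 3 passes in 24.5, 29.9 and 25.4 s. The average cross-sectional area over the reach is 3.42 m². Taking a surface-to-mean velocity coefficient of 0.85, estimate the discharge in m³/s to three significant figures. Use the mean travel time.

4.95 m³/s

t̄ = (24.5 + 29.9 + 25.4) / 3 = 26.6 s
v_surface = L / t̄ = 45.3 / 26.6 = 1.703 m/s
v_mean = 0.85 × 1.703 = 1.448 m/s
Q = A × v_mean = 3.42 × 1.448 = 4.951 m³/s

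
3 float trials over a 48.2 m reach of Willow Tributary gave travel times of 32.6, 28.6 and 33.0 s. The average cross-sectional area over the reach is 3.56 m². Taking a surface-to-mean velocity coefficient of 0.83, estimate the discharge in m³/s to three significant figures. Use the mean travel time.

4.54 m³/s

t̄ = (32.6 + 28.6 + 33.0) / 3 = 31.4 s
v_surface = L / t̄ = 48.2 / 31.4 = 1.535 m/s
v_mean = 0.83 × 1.535 = 1.274 m/s
Q = A × v_mean = 3.56 × 1.274 = 4.536 m³/s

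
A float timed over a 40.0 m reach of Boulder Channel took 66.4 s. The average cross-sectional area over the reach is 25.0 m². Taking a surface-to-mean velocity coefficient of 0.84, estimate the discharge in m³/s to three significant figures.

12.7 m³/s

v_surface = L / t̄ = 40.0 / 66.4 = 0.6024 m/s
v_mean = 0.84 × 0.6024 = 0.5060 m/s
Q = A × v_mean = 25.0 × 0.5060 = 12.65 m³/s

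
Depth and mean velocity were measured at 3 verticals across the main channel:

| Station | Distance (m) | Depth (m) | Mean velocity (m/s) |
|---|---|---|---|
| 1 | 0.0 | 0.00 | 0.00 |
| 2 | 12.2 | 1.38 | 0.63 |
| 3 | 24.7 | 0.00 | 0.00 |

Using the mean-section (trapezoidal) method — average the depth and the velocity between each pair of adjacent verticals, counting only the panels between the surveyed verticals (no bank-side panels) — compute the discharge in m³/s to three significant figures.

Panel 1-2: Δb = 12.2 m, d̄ = (0.00+1.38)/2 = 0.69, v̄ = (0.00+0.63)/2 = 0.315 → q = 12.2×0.69×0.315 = 2.652 m³/s
Panel 2-3: Δb = 12.5 m, d̄ = (1.38+0.00)/2 = 0.69, v̄ = (0.63+0.00)/2 = 0.315 → q = 12.5×0.69×0.315 = 2.717 m³/s
Q = Σ q = 5.369 m³/s

5.37 m³/s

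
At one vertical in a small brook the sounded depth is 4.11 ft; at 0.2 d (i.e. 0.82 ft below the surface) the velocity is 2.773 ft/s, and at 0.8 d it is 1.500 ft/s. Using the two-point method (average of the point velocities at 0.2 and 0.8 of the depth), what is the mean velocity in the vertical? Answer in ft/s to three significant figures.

v̄ = (2.773 + 1.500) / 2 = 2.137 ft/s

2.14 ft/s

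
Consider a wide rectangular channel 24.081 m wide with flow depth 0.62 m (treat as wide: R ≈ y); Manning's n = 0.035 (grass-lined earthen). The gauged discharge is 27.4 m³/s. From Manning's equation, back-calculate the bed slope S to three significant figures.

0.00780

A = b·y = 24.081 × 0.62 = 14.93 m²
Wide channel: R ≈ y = 0.62 m
S = (Q·n / (1·A·R^(2/3)))² = (27.4×0.035 / (1×14.93×0.7271))² = 0.007804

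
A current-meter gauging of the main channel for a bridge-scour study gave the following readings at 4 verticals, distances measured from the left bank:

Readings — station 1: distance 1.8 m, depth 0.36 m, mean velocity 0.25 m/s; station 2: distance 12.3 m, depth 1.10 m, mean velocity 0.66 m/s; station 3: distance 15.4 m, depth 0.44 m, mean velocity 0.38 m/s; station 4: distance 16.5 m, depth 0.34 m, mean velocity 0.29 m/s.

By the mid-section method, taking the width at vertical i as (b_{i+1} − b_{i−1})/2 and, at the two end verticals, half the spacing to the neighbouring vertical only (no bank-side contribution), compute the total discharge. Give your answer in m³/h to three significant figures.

20900 m³/h

w_1 = (12.3 − 1.8)/2 = 5.25 m; q_1 = 0.25 × 0.36 × 5.25 = 0.4725 m³/s
w_2 = (15.4 − 1.8)/2 = 6.8 m; q_2 = 0.66 × 1.10 × 6.8 = 4.937 m³/s
w_3 = (16.5 − 12.3)/2 = 2.1 m; q_3 = 0.38 × 0.44 × 2.1 = 0.3511 m³/s
w_4 = (16.5 − 15.4)/2 = 0.55 m; q_4 = 0.29 × 0.34 × 0.55 = 0.05423 m³/s
Q = Σ qᵢ = 5.815 m³/s
= 5.815 × 3600 = 20930 m³/h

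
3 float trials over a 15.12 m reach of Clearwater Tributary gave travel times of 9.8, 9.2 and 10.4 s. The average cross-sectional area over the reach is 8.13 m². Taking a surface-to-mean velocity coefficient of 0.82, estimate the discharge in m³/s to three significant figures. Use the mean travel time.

t̄ = (9.8 + 9.2 + 10.4) / 3 = 9.8 s
v_surface = L / t̄ = 15.12 / 9.8 = 1.543 m/s
v_mean = 0.82 × 1.543 = 1.265 m/s
Q = A × v_mean = 8.13 × 1.265 = 10.29 m³/s

10.3 m³/s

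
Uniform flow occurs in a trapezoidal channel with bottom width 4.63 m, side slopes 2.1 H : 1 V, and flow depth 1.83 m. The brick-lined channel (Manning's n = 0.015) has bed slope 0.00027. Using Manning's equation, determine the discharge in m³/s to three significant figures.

19.0 m³/s

A = (b + z·y)·y = (4.63 + 2.1×1.83)×1.83 = 15.51 m²
P = b + 2y√(1+z²) = 4.63 + 2×1.83×√(1+2.1²) = 13.14 m
R = A/P = 15.51/13.14 = 1.180 m
Q = (1/n)·A·R^(2/3)·S^(1/2) = (1/0.015) × 15.51 × 1.180^(2/3) × 0.00027^(1/2) = 18.96 m³/s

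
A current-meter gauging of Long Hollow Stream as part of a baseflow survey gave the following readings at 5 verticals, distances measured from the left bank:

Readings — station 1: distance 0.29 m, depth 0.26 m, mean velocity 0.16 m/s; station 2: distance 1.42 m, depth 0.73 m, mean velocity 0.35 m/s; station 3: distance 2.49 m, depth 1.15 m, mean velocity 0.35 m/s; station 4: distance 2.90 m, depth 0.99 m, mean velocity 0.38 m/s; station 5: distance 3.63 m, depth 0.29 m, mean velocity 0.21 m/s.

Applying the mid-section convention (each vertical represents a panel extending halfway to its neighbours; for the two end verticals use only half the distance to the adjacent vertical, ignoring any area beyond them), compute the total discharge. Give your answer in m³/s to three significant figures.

0.839 m³/s

w_1 = (1.42 − 0.29)/2 = 0.565 m; q_1 = 0.16 × 0.26 × 0.565 = 0.02350 m³/s
w_2 = (2.49 − 0.29)/2 = 1.1 m; q_2 = 0.35 × 0.73 × 1.1 = 0.2811 m³/s
w_3 = (2.90 − 1.42)/2 = 0.74 m; q_3 = 0.35 × 1.15 × 0.74 = 0.2979 m³/s
w_4 = (3.63 − 2.49)/2 = 0.57 m; q_4 = 0.38 × 0.99 × 0.57 = 0.2144 m³/s
w_5 = (3.63 − 2.90)/2 = 0.365 m; q_5 = 0.21 × 0.29 × 0.365 = 0.02223 m³/s
Q = Σ qᵢ = 0.8391 m³/s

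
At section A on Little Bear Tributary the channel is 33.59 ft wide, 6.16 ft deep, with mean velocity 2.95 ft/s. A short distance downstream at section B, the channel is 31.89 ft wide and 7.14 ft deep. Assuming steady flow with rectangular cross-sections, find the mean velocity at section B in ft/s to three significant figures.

2.68 ft/s

Q = A₁V₁ = (33.59×6.16) × 2.95 = 610.4 ft³/s
A₂ = 31.89 × 7.14 = 227.7 ft²
V₂ = Q/A₂ = 610.4/227.7 = 2.681 ft/s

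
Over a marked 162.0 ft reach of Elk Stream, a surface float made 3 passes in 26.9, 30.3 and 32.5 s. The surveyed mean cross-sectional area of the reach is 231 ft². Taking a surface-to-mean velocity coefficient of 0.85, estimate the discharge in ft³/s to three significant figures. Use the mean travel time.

1060 ft³/s

t̄ = (26.9 + 30.3 + 32.5) / 3 = 29.9 s
v_surface = L / t̄ = 162.0 / 29.9 = 5.418 ft/s
v_mean = 0.85 × 5.418 = 4.605 ft/s
Q = A × v_mean = 231 × 4.605 = 1064 ft³/s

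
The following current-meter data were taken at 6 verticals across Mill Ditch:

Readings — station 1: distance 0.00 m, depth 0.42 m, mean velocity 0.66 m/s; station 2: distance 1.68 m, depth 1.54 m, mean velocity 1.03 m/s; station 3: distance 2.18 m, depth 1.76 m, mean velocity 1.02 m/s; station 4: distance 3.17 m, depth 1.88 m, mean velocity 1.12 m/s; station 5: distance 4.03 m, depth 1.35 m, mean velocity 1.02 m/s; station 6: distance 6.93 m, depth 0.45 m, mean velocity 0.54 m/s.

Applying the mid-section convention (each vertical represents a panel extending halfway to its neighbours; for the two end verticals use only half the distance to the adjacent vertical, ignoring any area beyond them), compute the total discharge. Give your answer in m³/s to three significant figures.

8.19 m³/s

w_1 = (1.68 − 0.00)/2 = 0.84 m; q_1 = 0.66 × 0.42 × 0.84 = 0.2328 m³/s
w_2 = (2.18 − 0.00)/2 = 1.09 m; q_2 = 1.03 × 1.54 × 1.09 = 1.729 m³/s
w_3 = (3.17 − 1.68)/2 = 0.745 m; q_3 = 1.02 × 1.76 × 0.745 = 1.337 m³/s
w_4 = (4.03 − 2.18)/2 = 0.925 m; q_4 = 1.12 × 1.88 × 0.925 = 1.948 m³/s
w_5 = (6.93 − 3.17)/2 = 1.88 m; q_5 = 1.02 × 1.35 × 1.88 = 2.589 m³/s
w_6 = (6.93 − 4.03)/2 = 1.45 m; q_6 = 0.54 × 0.45 × 1.45 = 0.3524 m³/s
Q = Σ qᵢ = 8.188 m³/s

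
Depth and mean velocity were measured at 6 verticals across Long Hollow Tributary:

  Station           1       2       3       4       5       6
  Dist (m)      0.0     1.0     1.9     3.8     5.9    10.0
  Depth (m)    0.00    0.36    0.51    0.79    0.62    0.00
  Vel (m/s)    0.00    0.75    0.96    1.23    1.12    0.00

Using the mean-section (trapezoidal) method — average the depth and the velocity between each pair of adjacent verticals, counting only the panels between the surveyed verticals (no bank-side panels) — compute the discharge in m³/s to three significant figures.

Panel 1-2: Δb = 1 m, d̄ = (0.00+0.36)/2 = 0.18, v̄ = (0.00+0.75)/2 = 0.375 → q = 1×0.18×0.375 = 0.06750 m³/s
Panel 2-3: Δb = 0.9 m, d̄ = (0.36+0.51)/2 = 0.435, v̄ = (0.75+0.96)/2 = 0.855 → q = 0.9×0.435×0.855 = 0.3347 m³/s
Panel 3-4: Δb = 1.9 m, d̄ = (0.51+0.79)/2 = 0.65, v̄ = (0.96+1.23)/2 = 1.095 → q = 1.9×0.65×1.095 = 1.352 m³/s
Panel 4-5: Δb = 2.1 m, d̄ = (0.79+0.62)/2 = 0.705, v̄ = (1.23+1.12)/2 = 1.175 → q = 2.1×0.705×1.175 = 1.740 m³/s
Panel 5-6: Δb = 4.1 m, d̄ = (0.62+0.00)/2 = 0.31, v̄ = (1.12+0.00)/2 = 0.56 → q = 4.1×0.31×0.56 = 0.7118 m³/s
Q = Σ q = 4.206 m³/s

4.21 m³/s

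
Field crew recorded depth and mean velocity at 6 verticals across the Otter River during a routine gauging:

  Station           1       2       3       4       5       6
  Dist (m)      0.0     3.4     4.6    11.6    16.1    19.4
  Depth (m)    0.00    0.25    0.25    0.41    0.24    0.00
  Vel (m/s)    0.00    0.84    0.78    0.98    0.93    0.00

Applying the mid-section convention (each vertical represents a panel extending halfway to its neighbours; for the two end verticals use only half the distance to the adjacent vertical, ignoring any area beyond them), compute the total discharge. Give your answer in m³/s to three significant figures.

w_2 = (4.6 − 0.0)/2 = 2.3 m; q_2 = 0.84 × 0.25 × 2.3 = 0.4830 m³/s
w_3 = (11.6 − 3.4)/2 = 4.1 m; q_3 = 0.78 × 0.25 × 4.1 = 0.7995 m³/s
w_4 = (16.1 − 4.6)/2 = 5.75 m; q_4 = 0.98 × 0.41 × 5.75 = 2.310 m³/s
w_5 = (19.4 − 11.6)/2 = 3.9 m; q_5 = 0.93 × 0.24 × 3.9 = 0.8705 m³/s
Stations 1, 6 contribute zero (depth or velocity is 0).
Q = Σ qᵢ = 4.463 m³/s

4.46 m³/s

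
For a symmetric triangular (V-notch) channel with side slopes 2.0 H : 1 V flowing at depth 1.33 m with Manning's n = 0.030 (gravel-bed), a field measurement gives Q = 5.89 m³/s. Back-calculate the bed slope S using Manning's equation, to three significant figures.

0.00499

A = z·y² = 2.0×1.33² = 3.538 m²
P = 2y√(1+z²) = 2×1.33×√(1+2.0²) = 5.948 m
R = A/P = 3.538/5.948 = 0.5948 m
S = (Q·n / (1·A·R^(2/3)))² = (5.89×0.030 / (1×3.538×0.7073))² = 0.004987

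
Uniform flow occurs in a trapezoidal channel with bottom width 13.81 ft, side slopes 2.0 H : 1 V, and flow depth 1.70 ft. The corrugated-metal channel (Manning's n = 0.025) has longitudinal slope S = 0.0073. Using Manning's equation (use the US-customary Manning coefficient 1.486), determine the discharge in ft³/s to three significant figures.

A = (b + z·y)·y = (13.81 + 2.0×1.70)×1.70 = 29.26 ft²
P = b + 2y√(1+z²) = 13.81 + 2×1.70×√(1+2.0²) = 21.41 ft
R = A/P = 29.26/21.41 = 1.366 ft
Q = (1.486/n)·A·R^(2/3)·S^(1/2) = (1.486/0.025) × 29.26 × 1.366^(2/3) × 0.0073^(1/2) = 183.0 ft³/s

183 ft³/s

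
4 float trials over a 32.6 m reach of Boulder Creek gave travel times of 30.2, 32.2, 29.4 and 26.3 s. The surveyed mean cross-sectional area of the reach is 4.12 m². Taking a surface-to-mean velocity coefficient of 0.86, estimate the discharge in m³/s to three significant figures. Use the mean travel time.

3.91 m³/s

t̄ = (30.2 + 32.2 + 29.4 + 26.3) / 4 = 29.525 s
v_surface = L / t̄ = 32.6 / 29.525 = 1.104 m/s
v_mean = 0.86 × 1.104 = 0.9496 m/s
Q = A × v_mean = 4.12 × 0.9496 = 3.912 m³/s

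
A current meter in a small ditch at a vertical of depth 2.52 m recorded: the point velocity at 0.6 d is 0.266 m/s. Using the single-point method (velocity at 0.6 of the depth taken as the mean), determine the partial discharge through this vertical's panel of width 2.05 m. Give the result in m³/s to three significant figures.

1.37 m³/s

v̄ = v₀.₆ = 0.266 m/s
q = v̄ × d × w = 0.2660 × 2.52 × 2.05 = 1.374 m³/s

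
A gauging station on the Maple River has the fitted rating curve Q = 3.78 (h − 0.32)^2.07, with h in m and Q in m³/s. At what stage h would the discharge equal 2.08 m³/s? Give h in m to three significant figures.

1.07 m

h − h₀ = (Q/C)^(1/b) = (2.08/3.78)^(1/2.07) = 0.7493 m
h = 0.32 + 0.7493 = 1.069 m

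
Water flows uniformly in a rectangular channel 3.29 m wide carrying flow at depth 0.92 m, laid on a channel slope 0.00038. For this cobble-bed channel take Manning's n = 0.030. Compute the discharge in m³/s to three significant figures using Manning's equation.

1.38 m³/s

A = b·y = 3.29 × 0.92 = 3.027 m²
P = b + 2y = 3.29 + 2×0.92 = 5.130 m
R = A/P = 3.027/5.130 = 0.5900 m
Q = (1/n)·A·R^(2/3)·S^(1/2) = (1/0.030) × 3.027 × 0.5900^(2/3) × 0.00038^(1/2) = 1.384 m³/s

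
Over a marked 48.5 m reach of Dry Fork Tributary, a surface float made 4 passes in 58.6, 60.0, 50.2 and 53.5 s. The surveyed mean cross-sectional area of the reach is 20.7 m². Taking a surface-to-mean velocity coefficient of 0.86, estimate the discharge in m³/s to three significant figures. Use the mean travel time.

t̄ = (58.6 + 60.0 + 50.2 + 53.5) / 4 = 55.575 s
v_surface = L / t̄ = 48.5 / 55.575 = 0.8727 m/s
v_mean = 0.86 × 0.8727 = 0.7505 m/s
Q = A × v_mean = 20.7 × 0.7505 = 15.54 m³/s

15.5 m³/s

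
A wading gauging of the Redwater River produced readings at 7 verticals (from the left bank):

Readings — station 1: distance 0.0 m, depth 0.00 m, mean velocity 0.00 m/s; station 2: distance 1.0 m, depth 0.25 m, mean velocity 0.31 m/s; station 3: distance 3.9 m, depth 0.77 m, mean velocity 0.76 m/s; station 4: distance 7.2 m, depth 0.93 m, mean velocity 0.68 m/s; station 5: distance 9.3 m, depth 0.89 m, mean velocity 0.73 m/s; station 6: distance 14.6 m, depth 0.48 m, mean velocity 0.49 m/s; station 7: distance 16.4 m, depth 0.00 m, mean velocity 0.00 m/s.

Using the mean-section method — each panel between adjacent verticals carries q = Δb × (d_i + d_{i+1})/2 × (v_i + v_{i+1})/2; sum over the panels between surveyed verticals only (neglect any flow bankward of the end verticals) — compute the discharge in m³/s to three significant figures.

Panel 1-2: Δb = 1 m, d̄ = (0.00+0.25)/2 = 0.125, v̄ = (0.00+0.31)/2 = 0.155 → q = 1×0.125×0.155 = 0.01938 m³/s
Panel 2-3: Δb = 2.9 m, d̄ = (0.25+0.77)/2 = 0.51, v̄ = (0.31+0.76)/2 = 0.535 → q = 2.9×0.51×0.535 = 0.7913 m³/s
Panel 3-4: Δb = 3.3 m, d̄ = (0.77+0.93)/2 = 0.85, v̄ = (0.76+0.68)/2 = 0.72 → q = 3.3×0.85×0.72 = 2.020 m³/s
Panel 4-5: Δb = 2.1 m, d̄ = (0.93+0.89)/2 = 0.91, v̄ = (0.68+0.73)/2 = 0.705 → q = 2.1×0.91×0.705 = 1.347 m³/s
Panel 5-6: Δb = 5.3 m, d̄ = (0.89+0.48)/2 = 0.685, v̄ = (0.73+0.49)/2 = 0.61 → q = 5.3×0.685×0.61 = 2.215 m³/s
Panel 6-7: Δb = 1.8 m, d̄ = (0.48+0.00)/2 = 0.24, v̄ = (0.49+0.00)/2 = 0.245 → q = 1.8×0.24×0.245 = 0.1058 m³/s
Q = Σ q = 6.498 m³/s

6.50 m³/s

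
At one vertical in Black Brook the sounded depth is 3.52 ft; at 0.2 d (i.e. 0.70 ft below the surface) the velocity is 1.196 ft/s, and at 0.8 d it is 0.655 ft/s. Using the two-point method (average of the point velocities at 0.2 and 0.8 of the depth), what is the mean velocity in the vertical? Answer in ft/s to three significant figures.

0.926 ft/s

v̄ = (1.196 + 0.655) / 2 = 0.9255 ft/s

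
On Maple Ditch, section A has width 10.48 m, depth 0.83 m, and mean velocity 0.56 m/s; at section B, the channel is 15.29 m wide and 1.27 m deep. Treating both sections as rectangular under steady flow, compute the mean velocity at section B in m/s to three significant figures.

Q = A₁V₁ = (10.48×0.83) × 0.56 = 4.871 m³/s
A₂ = 15.29 × 1.27 = 19.42 m²
V₂ = Q/A₂ = 4.871/19.42 = 0.2509 m/s

0.251 m/s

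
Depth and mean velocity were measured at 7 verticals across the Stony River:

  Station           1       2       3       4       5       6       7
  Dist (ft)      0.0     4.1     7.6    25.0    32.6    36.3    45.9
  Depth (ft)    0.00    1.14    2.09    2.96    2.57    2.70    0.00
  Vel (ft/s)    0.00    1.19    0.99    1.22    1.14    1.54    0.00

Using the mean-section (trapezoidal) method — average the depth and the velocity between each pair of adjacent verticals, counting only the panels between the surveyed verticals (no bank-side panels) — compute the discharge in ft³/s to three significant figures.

Panel 1-2: Δb = 4.1 ft, d̄ = (0.00+1.14)/2 = 0.57, v̄ = (0.00+1.19)/2 = 0.595 → q = 4.1×0.57×0.595 = 1.391 ft³/s
Panel 2-3: Δb = 3.5 ft, d̄ = (1.14+2.09)/2 = 1.615, v̄ = (1.19+0.99)/2 = 1.09 → q = 3.5×1.615×1.09 = 6.161 ft³/s
Panel 3-4: Δb = 17.4 ft, d̄ = (2.09+2.96)/2 = 2.525, v̄ = (0.99+1.22)/2 = 1.105 → q = 17.4×2.525×1.105 = 48.55 ft³/s
Panel 4-5: Δb = 7.6 ft, d̄ = (2.96+2.57)/2 = 2.765, v̄ = (1.22+1.14)/2 = 1.18 → q = 7.6×2.765×1.18 = 24.80 ft³/s
Panel 5-6: Δb = 3.7 ft, d̄ = (2.57+2.70)/2 = 2.635, v̄ = (1.14+1.54)/2 = 1.34 → q = 3.7×2.635×1.34 = 13.06 ft³/s
Panel 6-7: Δb = 9.6 ft, d̄ = (2.70+0.00)/2 = 1.35, v̄ = (1.54+0.00)/2 = 0.77 → q = 9.6×1.35×0.77 = 9.979 ft³/s
Q = Σ q = 103.9 ft³/s

104 ft³/s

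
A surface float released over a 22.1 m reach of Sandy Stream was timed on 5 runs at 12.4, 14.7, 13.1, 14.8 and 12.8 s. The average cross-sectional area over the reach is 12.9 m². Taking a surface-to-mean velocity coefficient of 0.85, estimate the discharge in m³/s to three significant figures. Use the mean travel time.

17.9 m³/s

t̄ = (12.4 + 14.7 + 13.1 + 14.8 + 12.8) / 5 = 13.56 s
v_surface = L / t̄ = 22.1 / 13.56 = 1.630 m/s
v_mean = 0.85 × 1.630 = 1.385 m/s
Q = A × v_mean = 12.9 × 1.385 = 17.87 m³/s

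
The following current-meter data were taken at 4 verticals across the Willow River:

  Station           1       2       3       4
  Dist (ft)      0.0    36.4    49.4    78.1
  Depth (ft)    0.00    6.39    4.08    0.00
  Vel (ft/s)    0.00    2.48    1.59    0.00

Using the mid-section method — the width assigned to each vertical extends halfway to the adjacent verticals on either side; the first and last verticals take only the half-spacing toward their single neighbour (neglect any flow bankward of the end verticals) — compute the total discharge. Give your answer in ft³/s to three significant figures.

w_2 = (49.4 − 0.0)/2 = 24.7 ft; q_2 = 2.48 × 6.39 × 24.7 = 391.4 ft³/s
w_3 = (78.1 − 36.4)/2 = 20.85 ft; q_3 = 1.59 × 4.08 × 20.85 = 135.3 ft³/s
Stations 1, 4 contribute zero (depth or velocity is 0).
Q = Σ qᵢ = 526.7 ft³/s

527 ft³/s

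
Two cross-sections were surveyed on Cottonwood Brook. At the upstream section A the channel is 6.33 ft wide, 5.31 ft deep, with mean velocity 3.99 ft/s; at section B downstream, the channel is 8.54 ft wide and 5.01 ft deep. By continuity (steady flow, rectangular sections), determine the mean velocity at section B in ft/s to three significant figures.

Q = A₁V₁ = (6.33×5.31) × 3.99 = 134.1 ft³/s
A₂ = 8.54 × 5.01 = 42.79 ft²
V₂ = Q/A₂ = 134.1/42.79 = 3.135 ft/s

3.13 ft/s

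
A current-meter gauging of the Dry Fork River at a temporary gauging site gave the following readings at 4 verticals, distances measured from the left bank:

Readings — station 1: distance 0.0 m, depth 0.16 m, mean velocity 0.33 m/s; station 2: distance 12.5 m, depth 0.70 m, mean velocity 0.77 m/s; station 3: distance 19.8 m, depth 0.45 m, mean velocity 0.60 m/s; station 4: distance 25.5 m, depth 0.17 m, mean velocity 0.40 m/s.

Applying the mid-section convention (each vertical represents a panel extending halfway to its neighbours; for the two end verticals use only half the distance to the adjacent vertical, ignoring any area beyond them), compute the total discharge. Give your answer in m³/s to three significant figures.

7.61 m³/s

w_1 = (12.5 − 0.0)/2 = 6.25 m; q_1 = 0.33 × 0.16 × 6.25 = 0.3300 m³/s
w_2 = (19.8 − 0.0)/2 = 9.9 m; q_2 = 0.77 × 0.70 × 9.9 = 5.336 m³/s
w_3 = (25.5 − 12.5)/2 = 6.5 m; q_3 = 0.60 × 0.45 × 6.5 = 1.755 m³/s
w_4 = (25.5 − 19.8)/2 = 2.85 m; q_4 = 0.40 × 0.17 × 2.85 = 0.1938 m³/s
Q = Σ qᵢ = 7.615 m³/s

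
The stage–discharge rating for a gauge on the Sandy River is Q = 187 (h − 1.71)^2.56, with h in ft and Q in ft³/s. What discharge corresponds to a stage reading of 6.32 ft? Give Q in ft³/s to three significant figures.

9350 ft³/s

Q = 187 × (6.32 − 1.71)^2.56 = 187 × 4.61^2.56 = 9352 ft³/s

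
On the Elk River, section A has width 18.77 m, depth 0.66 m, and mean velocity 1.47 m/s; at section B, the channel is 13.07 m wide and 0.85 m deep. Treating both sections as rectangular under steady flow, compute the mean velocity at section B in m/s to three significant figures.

1.64 m/s

Q = A₁V₁ = (18.77×0.66) × 1.47 = 18.21 m³/s
A₂ = 13.07 × 0.85 = 11.11 m²
V₂ = Q/A₂ = 18.21/11.11 = 1.639 m/s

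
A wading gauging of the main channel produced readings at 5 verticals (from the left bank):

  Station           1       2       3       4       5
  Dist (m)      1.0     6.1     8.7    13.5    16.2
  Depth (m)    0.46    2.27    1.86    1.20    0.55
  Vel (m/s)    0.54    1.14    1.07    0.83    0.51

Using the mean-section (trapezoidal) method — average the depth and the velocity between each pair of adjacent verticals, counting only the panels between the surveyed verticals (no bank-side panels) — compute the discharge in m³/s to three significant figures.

20.3 m³/s

Panel 1-2: Δb = 5.1 m, d̄ = (0.46+2.27)/2 = 1.365, v̄ = (0.54+1.14)/2 = 0.84 → q = 5.1×1.365×0.84 = 5.848 m³/s
Panel 2-3: Δb = 2.6 m, d̄ = (2.27+1.86)/2 = 2.065, v̄ = (1.14+1.07)/2 = 1.105 → q = 2.6×2.065×1.105 = 5.933 m³/s
Panel 3-4: Δb = 4.8 m, d̄ = (1.86+1.20)/2 = 1.53, v̄ = (1.07+0.83)/2 = 0.95 → q = 4.8×1.53×0.95 = 6.977 m³/s
Panel 4-5: Δb = 2.7 m, d̄ = (1.20+0.55)/2 = 0.875, v̄ = (0.83+0.51)/2 = 0.67 → q = 2.7×0.875×0.67 = 1.583 m³/s
Q = Σ q = 20.34 m³/s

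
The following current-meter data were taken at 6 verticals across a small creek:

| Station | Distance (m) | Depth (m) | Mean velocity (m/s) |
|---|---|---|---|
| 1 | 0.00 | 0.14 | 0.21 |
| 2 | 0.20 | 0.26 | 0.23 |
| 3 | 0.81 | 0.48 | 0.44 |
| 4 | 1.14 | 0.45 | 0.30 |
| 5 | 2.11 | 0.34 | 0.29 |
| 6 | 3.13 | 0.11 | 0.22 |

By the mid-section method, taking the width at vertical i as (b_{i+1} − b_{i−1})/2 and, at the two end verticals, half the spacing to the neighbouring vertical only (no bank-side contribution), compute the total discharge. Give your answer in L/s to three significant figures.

325 L/s

w_1 = (0.20 − 0.00)/2 = 0.1 m; q_1 = 0.21 × 0.14 × 0.1 = 0.002940 m³/s
w_2 = (0.81 − 0.00)/2 = 0.405 m; q_2 = 0.23 × 0.26 × 0.405 = 0.02422 m³/s
w_3 = (1.14 − 0.20)/2 = 0.47 m; q_3 = 0.44 × 0.48 × 0.47 = 0.09926 m³/s
w_4 = (2.11 − 0.81)/2 = 0.65 m; q_4 = 0.30 × 0.45 × 0.65 = 0.08775 m³/s
w_5 = (3.13 − 1.14)/2 = 0.995 m; q_5 = 0.29 × 0.34 × 0.995 = 0.09811 m³/s
w_6 = (3.13 − 2.11)/2 = 0.51 m; q_6 = 0.22 × 0.11 × 0.51 = 0.01234 m³/s
Q = Σ qᵢ = 0.3246 m³/s
= 0.3246 × 1000 = 324.6 L/s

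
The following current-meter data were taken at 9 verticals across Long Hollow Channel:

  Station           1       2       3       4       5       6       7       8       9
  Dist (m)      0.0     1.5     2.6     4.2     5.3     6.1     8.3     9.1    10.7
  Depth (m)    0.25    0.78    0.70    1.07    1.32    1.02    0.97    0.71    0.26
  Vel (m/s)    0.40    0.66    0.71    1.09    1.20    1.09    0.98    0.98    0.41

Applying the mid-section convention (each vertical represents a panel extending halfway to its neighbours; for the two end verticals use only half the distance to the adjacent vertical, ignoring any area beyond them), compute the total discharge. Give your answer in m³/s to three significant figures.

w_1 = (1.5 − 0.0)/2 = 0.75 m; q_1 = 0.40 × 0.25 × 0.75 = 0.07500 m³/s
w_2 = (2.6 − 0.0)/2 = 1.3 m; q_2 = 0.66 × 0.78 × 1.3 = 0.6692 m³/s
w_3 = (4.2 − 1.5)/2 = 1.35 m; q_3 = 0.71 × 0.70 × 1.35 = 0.6710 m³/s
w_4 = (5.3 − 2.6)/2 = 1.35 m; q_4 = 1.09 × 1.07 × 1.35 = 1.575 m³/s
w_5 = (6.1 − 4.2)/2 = 0.95 m; q_5 = 1.20 × 1.32 × 0.95 = 1.505 m³/s
w_6 = (8.3 − 5.3)/2 = 1.5 m; q_6 = 1.09 × 1.02 × 1.5 = 1.668 m³/s
w_7 = (9.1 − 6.1)/2 = 1.5 m; q_7 = 0.98 × 0.97 × 1.5 = 1.426 m³/s
w_8 = (10.7 − 8.3)/2 = 1.2 m; q_8 = 0.98 × 0.71 × 1.2 = 0.8350 m³/s
w_9 = (10.7 − 9.1)/2 = 0.8 m; q_9 = 0.41 × 0.26 × 0.8 = 0.08528 m³/s
Q = Σ qᵢ = 8.508 m³/s

8.51 m³/s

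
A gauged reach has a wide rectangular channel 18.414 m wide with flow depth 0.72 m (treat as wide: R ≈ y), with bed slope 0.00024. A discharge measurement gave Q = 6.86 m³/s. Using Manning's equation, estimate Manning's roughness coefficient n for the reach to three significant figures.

A = b·y = 18.414 × 0.72 = 13.26 m²
Wide channel: R ≈ y = 0.72 m
n = (1/Q)·A·R^(2/3)·S^(1/2) = (1/6.86) × 13.26 × 0.8033 × 0.01549 = 0.02405

0.0241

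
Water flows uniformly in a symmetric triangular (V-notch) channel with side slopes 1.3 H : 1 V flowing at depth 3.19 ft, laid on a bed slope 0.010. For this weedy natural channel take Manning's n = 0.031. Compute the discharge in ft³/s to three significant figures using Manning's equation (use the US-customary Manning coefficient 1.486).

74.1 ft³/s

A = z·y² = 1.3×3.19² = 13.23 ft²
P = 2y√(1+z²) = 2×3.19×√(1+1.3²) = 10.46 ft
R = A/P = 13.23/10.46 = 1.264 ft
Q = (1.486/n)·A·R^(2/3)·S^(1/2) = (1.486/0.031) × 13.23 × 1.264^(2/3) × 0.010^(1/2) = 74.14 ft³/s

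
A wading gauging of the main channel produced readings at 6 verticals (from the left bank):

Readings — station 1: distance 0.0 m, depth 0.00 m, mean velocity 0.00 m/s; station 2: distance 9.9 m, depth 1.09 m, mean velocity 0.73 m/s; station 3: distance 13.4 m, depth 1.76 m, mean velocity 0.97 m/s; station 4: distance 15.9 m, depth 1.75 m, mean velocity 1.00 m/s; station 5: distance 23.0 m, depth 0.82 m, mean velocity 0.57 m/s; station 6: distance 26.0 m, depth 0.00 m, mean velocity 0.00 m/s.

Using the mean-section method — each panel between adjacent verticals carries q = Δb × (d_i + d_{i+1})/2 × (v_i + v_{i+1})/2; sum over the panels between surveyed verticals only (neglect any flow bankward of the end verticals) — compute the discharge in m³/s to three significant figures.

Panel 1-2: Δb = 9.9 m, d̄ = (0.00+1.09)/2 = 0.545, v̄ = (0.00+0.73)/2 = 0.365 → q = 9.9×0.545×0.365 = 1.969 m³/s
Panel 2-3: Δb = 3.5 m, d̄ = (1.09+1.76)/2 = 1.425, v̄ = (0.73+0.97)/2 = 0.85 → q = 3.5×1.425×0.85 = 4.239 m³/s
Panel 3-4: Δb = 2.5 m, d̄ = (1.76+1.75)/2 = 1.755, v̄ = (0.97+1.00)/2 = 0.985 → q = 2.5×1.755×0.985 = 4.322 m³/s
Panel 4-5: Δb = 7.1 m, d̄ = (1.75+0.82)/2 = 1.285, v̄ = (1.00+0.57)/2 = 0.785 → q = 7.1×1.285×0.785 = 7.162 m³/s
Panel 5-6: Δb = 3 m, d̄ = (0.82+0.00)/2 = 0.41, v̄ = (0.57+0.00)/2 = 0.285 → q = 3×0.41×0.285 = 0.3506 m³/s
Q = Σ q = 18.04 m³/s

18.0 m³/s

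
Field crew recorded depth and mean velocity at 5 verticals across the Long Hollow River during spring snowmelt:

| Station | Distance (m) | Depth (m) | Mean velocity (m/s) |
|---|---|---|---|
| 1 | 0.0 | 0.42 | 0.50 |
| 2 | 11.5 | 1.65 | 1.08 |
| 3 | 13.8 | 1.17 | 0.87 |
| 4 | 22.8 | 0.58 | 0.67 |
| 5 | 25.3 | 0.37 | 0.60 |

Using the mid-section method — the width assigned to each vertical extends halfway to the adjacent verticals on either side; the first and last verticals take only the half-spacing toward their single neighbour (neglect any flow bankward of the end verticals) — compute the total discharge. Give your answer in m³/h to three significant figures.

w_1 = (11.5 − 0.0)/2 = 5.75 m; q_1 = 0.50 × 0.42 × 5.75 = 1.208 m³/s
w_2 = (13.8 − 0.0)/2 = 6.9 m; q_2 = 1.08 × 1.65 × 6.9 = 12.30 m³/s
w_3 = (22.8 − 11.5)/2 = 5.65 m; q_3 = 0.87 × 1.17 × 5.65 = 5.751 m³/s
w_4 = (25.3 − 13.8)/2 = 5.75 m; q_4 = 0.67 × 0.58 × 5.75 = 2.234 m³/s
w_5 = (25.3 − 22.8)/2 = 1.25 m; q_5 = 0.60 × 0.37 × 1.25 = 0.2775 m³/s
Q = Σ qᵢ = 21.77 m³/s
= 21.77 × 3600 = 78360 m³/h

78400 m³/h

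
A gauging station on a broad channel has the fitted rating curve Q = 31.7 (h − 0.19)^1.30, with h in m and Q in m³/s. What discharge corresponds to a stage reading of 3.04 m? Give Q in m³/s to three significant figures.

Q = 31.7 × (3.04 − 0.19)^1.30 = 31.7 × 2.85^1.30 = 123.7 m³/s

124 m³/s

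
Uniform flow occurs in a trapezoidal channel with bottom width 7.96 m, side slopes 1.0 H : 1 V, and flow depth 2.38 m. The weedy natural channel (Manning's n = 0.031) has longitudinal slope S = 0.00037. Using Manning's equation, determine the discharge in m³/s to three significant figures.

A = (b + z·y)·y = (7.96 + 1.0×2.38)×2.38 = 24.61 m²
P = b + 2y√(1+z²) = 7.96 + 2×2.38×√(1+1.0²) = 14.69 m
R = A/P = 24.61/14.69 = 1.675 m
Q = (1/n)·A·R^(2/3)·S^(1/2) = (1/0.031) × 24.61 × 1.675^(2/3) × 0.00037^(1/2) = 21.54 m³/s

21.5 m³/s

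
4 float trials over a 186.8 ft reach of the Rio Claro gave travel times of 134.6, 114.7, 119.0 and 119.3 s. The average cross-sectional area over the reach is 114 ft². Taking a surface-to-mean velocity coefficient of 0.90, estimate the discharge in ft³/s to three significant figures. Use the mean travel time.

t̄ = (134.6 + 114.7 + 119.0 + 119.3) / 4 = 121.9 s
v_surface = L / t̄ = 186.8 / 121.9 = 1.532 ft/s
v_mean = 0.90 × 1.532 = 1.379 ft/s
Q = A × v_mean = 114 × 1.379 = 157.2 ft³/s

157 ft³/s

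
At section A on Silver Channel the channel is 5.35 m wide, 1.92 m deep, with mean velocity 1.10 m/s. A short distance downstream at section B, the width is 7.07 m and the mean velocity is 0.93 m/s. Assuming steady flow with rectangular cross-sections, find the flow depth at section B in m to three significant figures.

Q = A₁V₁ = (5.35×1.92) × 1.10 = 11.30 m³/s
d₂ = Q/(b₂ V₂) = 11.30/(7.07×0.93) = 1.718 m

1.72 m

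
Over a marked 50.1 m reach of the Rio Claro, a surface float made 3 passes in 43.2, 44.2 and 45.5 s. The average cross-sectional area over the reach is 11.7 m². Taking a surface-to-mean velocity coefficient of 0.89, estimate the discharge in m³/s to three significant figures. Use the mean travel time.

11.8 m³/s

t̄ = (43.2 + 44.2 + 45.5) / 3 = 44.3 s
v_surface = L / t̄ = 50.1 / 44.3 = 1.131 m/s
v_mean = 0.89 × 1.131 = 1.007 m/s
Q = A × v_mean = 11.7 × 1.007 = 11.78 m³/s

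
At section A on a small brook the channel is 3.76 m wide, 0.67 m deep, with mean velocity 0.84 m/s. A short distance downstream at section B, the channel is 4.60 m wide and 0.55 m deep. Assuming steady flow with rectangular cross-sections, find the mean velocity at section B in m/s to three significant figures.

0.836 m/s

Q = A₁V₁ = (3.76×0.67) × 0.84 = 2.116 m³/s
A₂ = 4.60 × 0.55 = 2.530 m²
V₂ = Q/A₂ = 2.116/2.530 = 0.8364 m/s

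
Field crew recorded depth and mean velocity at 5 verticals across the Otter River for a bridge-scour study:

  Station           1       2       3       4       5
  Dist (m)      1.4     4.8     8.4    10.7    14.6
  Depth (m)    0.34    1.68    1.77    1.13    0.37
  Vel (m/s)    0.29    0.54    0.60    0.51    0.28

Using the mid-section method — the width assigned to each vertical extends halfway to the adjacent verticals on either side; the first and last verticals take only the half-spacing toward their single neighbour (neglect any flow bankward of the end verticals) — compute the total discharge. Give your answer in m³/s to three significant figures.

8.46 m³/s

w_1 = (4.8 − 1.4)/2 = 1.7 m; q_1 = 0.29 × 0.34 × 1.7 = 0.1676 m³/s
w_2 = (8.4 − 1.4)/2 = 3.5 m; q_2 = 0.54 × 1.68 × 3.5 = 3.175 m³/s
w_3 = (10.7 − 4.8)/2 = 2.95 m; q_3 = 0.60 × 1.77 × 2.95 = 3.133 m³/s
w_4 = (14.6 − 8.4)/2 = 3.1 m; q_4 = 0.51 × 1.13 × 3.1 = 1.787 m³/s
w_5 = (14.6 − 10.7)/2 = 1.95 m; q_5 = 0.28 × 0.37 × 1.95 = 0.2020 m³/s
Q = Σ qᵢ = 8.464 m³/s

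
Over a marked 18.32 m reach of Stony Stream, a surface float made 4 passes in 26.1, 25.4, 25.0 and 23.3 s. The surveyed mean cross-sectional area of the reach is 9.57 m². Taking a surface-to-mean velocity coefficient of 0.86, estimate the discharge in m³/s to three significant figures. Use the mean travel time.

6.04 m³/s

t̄ = (26.1 + 25.4 + 25.0 + 23.3) / 4 = 24.95 s
v_surface = L / t̄ = 18.32 / 24.95 = 0.7343 m/s
v_mean = 0.86 × 0.7343 = 0.6315 m/s
Q = A × v_mean = 9.57 × 0.6315 = 6.043 m³/s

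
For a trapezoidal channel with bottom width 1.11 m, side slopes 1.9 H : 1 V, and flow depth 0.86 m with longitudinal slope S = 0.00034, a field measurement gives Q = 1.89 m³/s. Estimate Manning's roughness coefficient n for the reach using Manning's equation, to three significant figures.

A = (b + z·y)·y = (1.11 + 1.9×0.86)×0.86 = 2.360 m²
P = b + 2y√(1+z²) = 1.11 + 2×0.86×√(1+1.9²) = 4.803 m
R = A/P = 2.360/4.803 = 0.4913 m
n = (1/Q)·A·R^(2/3)·S^(1/2) = (1/1.89) × 2.360 × 0.6227 × 0.01844 = 0.01434

0.0143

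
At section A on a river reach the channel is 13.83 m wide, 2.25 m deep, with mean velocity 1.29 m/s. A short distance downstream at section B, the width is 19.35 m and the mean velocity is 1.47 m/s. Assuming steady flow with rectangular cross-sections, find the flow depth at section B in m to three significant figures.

Q = A₁V₁ = (13.83×2.25) × 1.29 = 40.14 m³/s
d₂ = Q/(b₂ V₂) = 40.14/(19.35×1.47) = 1.411 m

1.41 m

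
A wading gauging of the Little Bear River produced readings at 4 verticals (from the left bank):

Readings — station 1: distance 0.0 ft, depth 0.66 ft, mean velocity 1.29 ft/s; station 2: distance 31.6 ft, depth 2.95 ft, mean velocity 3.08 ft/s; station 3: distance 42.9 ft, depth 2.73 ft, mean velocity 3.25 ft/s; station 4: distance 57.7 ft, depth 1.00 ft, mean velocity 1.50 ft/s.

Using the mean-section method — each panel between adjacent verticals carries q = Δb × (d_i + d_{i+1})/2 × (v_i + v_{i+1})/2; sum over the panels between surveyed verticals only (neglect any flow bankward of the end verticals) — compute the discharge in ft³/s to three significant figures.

292 ft³/s

Panel 1-2: Δb = 31.6 ft, d̄ = (0.66+2.95)/2 = 1.805, v̄ = (1.29+3.08)/2 = 2.185 → q = 31.6×1.805×2.185 = 124.6 ft³/s
Panel 2-3: Δb = 11.3 ft, d̄ = (2.95+2.73)/2 = 2.84, v̄ = (3.08+3.25)/2 = 3.165 → q = 11.3×2.84×3.165 = 101.6 ft³/s
Panel 3-4: Δb = 14.8 ft, d̄ = (2.73+1.00)/2 = 1.865, v̄ = (3.25+1.50)/2 = 2.375 → q = 14.8×1.865×2.375 = 65.55 ft³/s
Q = Σ q = 291.8 ft³/s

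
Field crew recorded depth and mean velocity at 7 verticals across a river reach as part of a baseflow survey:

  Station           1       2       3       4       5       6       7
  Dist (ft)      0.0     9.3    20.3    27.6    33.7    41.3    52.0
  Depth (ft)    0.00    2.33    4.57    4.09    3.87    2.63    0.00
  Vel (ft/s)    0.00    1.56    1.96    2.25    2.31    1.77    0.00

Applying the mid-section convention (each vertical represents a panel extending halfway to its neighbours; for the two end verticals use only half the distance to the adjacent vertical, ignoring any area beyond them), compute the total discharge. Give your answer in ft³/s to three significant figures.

w_2 = (20.3 − 0.0)/2 = 10.15 ft; q_2 = 1.56 × 2.33 × 10.15 = 36.89 ft³/s
w_3 = (27.6 − 9.3)/2 = 9.15 ft; q_3 = 1.96 × 4.57 × 9.15 = 81.96 ft³/s
w_4 = (33.7 − 20.3)/2 = 6.7 ft; q_4 = 2.25 × 4.09 × 6.7 = 61.66 ft³/s
w_5 = (41.3 − 27.6)/2 = 6.85 ft; q_5 = 2.31 × 3.87 × 6.85 = 61.24 ft³/s
w_6 = (52.0 − 33.7)/2 = 9.15 ft; q_6 = 1.77 × 2.63 × 9.15 = 42.59 ft³/s
Stations 1, 7 contribute zero (depth or velocity is 0).
Q = Σ qᵢ = 284.3 ft³/s

284 ft³/s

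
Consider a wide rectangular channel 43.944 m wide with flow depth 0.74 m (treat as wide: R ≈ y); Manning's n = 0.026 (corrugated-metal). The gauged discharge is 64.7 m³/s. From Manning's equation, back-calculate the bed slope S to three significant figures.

0.00400

A = b·y = 43.944 × 0.74 = 32.52 m²
Wide channel: R ≈ y = 0.74 m
S = (Q·n / (1·A·R^(2/3)))² = (64.7×0.026 / (1×32.52×0.8181))² = 0.003998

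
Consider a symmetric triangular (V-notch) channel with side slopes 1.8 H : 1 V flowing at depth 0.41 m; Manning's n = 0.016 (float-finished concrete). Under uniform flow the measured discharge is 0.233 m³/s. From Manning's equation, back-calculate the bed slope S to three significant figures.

A = z·y² = 1.8×0.41² = 0.3026 m²
P = 2y√(1+z²) = 2×0.41×√(1+1.8²) = 1.688 m
R = A/P = 0.3026/1.688 = 0.1792 m
S = (Q·n / (1·A·R^(2/3)))² = (0.233×0.016 / (1×0.3026×0.3179))² = 0.001502

0.00150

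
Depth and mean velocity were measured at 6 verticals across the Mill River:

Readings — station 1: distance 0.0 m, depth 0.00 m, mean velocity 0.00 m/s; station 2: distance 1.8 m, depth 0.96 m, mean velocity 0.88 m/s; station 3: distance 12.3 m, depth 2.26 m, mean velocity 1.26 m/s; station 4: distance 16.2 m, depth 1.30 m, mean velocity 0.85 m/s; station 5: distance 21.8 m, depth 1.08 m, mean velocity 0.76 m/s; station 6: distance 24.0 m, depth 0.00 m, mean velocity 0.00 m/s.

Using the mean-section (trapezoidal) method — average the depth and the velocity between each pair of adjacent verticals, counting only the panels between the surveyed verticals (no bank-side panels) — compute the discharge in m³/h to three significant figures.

114000 m³/h

Panel 1-2: Δb = 1.8 m, d̄ = (0.00+0.96)/2 = 0.48, v̄ = (0.00+0.88)/2 = 0.44 → q = 1.8×0.48×0.44 = 0.3802 m³/s
Panel 2-3: Δb = 10.5 m, d̄ = (0.96+2.26)/2 = 1.61, v̄ = (0.88+1.26)/2 = 1.07 → q = 10.5×1.61×1.07 = 18.09 m³/s
Panel 3-4: Δb = 3.9 m, d̄ = (2.26+1.30)/2 = 1.78, v̄ = (1.26+0.85)/2 = 1.055 → q = 3.9×1.78×1.055 = 7.324 m³/s
Panel 4-5: Δb = 5.6 m, d̄ = (1.30+1.08)/2 = 1.19, v̄ = (0.85+0.76)/2 = 0.805 → q = 5.6×1.19×0.805 = 5.365 m³/s
Panel 5-6: Δb = 2.2 m, d̄ = (1.08+0.00)/2 = 0.54, v̄ = (0.76+0.00)/2 = 0.38 → q = 2.2×0.54×0.38 = 0.4514 m³/s
Q = Σ q = 31.61 m³/s
= 31.61 × 3600 = 113800 m³/h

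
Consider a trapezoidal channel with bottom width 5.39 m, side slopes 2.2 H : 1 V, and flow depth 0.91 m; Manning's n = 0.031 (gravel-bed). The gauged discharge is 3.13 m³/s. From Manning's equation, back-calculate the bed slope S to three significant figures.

A = (b + z·y)·y = (5.39 + 2.2×0.91)×0.91 = 6.727 m²
P = b + 2y√(1+z²) = 5.39 + 2×0.91×√(1+2.2²) = 9.788 m
R = A/P = 6.727/9.788 = 0.6872 m
S = (Q·n / (1·A·R^(2/3)))² = (3.13×0.031 / (1×6.727×0.7788))² = 0.0003431

0.000343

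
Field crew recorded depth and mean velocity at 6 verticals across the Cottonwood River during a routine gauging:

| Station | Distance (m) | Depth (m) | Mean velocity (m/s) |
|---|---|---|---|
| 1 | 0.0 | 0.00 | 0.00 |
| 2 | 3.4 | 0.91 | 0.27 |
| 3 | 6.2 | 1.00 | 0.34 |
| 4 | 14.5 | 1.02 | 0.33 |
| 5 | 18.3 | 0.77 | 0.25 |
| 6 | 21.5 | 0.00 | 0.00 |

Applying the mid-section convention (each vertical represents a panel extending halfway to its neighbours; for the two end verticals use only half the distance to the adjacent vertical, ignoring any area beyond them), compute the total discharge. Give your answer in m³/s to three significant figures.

w_2 = (6.2 − 0.0)/2 = 3.1 m; q_2 = 0.27 × 0.91 × 3.1 = 0.7617 m³/s
w_3 = (14.5 − 3.4)/2 = 5.55 m; q_3 = 0.34 × 1.00 × 5.55 = 1.887 m³/s
w_4 = (18.3 − 6.2)/2 = 6.05 m; q_4 = 0.33 × 1.02 × 6.05 = 2.036 m³/s
w_5 = (21.5 − 14.5)/2 = 3.5 m; q_5 = 0.25 × 0.77 × 3.5 = 0.6738 m³/s
Stations 1, 6 contribute zero (depth or velocity is 0).
Q = Σ qᵢ = 5.359 m³/s

5.36 m³/s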